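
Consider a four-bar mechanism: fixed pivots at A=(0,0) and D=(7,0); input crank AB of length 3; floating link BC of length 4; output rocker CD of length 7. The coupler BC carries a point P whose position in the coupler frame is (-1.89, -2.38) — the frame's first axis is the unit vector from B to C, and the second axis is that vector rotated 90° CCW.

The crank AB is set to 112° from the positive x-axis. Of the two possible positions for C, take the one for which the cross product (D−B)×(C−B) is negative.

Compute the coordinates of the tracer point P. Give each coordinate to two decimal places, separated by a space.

-3.96 3.87

A=(0,0), D=(7.00,0)
B = A + 3.00·(cos112°, sin112°) = (-1.1238, 2.7816)
|BD| = 8.5868
circle(B,4.00) ∩ circle(D,7.00): a=2.3719, h=3.2209
  candidates: C₊=(2.1635,5.0605) cross=27.657; C₋=(0.0768,-1.0340) cross=-27.657
  mode - wants cross < 0 → take C=(0.0768,-1.0340) (cross=-27.657)
ex = (C−B)/|BC| = (0.3002,-0.9539); ey = (0.9539,0.3002)
P = B + -1.89·ex + -2.38·ey = (-3.9614,3.8700)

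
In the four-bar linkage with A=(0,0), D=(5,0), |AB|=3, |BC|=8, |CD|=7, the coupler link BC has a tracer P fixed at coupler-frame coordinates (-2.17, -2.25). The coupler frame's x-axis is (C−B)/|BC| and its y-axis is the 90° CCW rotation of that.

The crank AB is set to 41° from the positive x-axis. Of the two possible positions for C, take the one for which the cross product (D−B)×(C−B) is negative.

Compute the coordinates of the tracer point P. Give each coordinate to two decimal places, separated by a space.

A=(0,0), D=(5.00,0)
B = A + 3.00·(cos41°, sin41°) = (2.2641, 1.9682)
|BD| = 3.3703
circle(B,8.00) ∩ circle(D,7.00): a=3.9105, h=6.9791
  candidates: C₊=(9.5142,5.3499) cross=23.522; C₋=(1.3628,-5.9809) cross=-23.522
  mode - wants cross < 0 → take C=(1.3628,-5.9809) (cross=-23.522)
ex = (C−B)/|BC| = (-0.1127,-0.9936); ey = (0.9936,-0.1127)
P = B + -2.17·ex + -2.25·ey = (0.2729,4.3778)

0.27 4.38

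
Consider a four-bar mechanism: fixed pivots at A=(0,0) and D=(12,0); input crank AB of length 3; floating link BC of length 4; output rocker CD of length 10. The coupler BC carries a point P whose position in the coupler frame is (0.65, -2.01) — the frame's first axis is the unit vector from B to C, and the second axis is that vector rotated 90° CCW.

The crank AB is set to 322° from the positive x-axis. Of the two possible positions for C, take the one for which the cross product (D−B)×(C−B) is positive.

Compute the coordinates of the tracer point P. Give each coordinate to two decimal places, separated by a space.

A=(0,0), D=(12.00,0)
B = A + 3.00·(cos322°, sin322°) = (2.3640, -1.8470)
|BD| = 9.8114
circle(B,4.00) ∩ circle(D,10.00): a=0.6249, h=3.9509
  candidates: C₊=(2.2341,2.1509) cross=38.764; C₋=(3.7216,-5.6096) cross=-38.764
  mode + wants cross > 0 → take C=(2.2341,2.1509) (cross=38.764)
ex = (C−B)/|BC| = (-0.0325,0.9995); ey = (-0.9995,-0.0325)
P = B + 0.65·ex + -2.01·ey = (4.3519,-1.1320)

4.35 -1.13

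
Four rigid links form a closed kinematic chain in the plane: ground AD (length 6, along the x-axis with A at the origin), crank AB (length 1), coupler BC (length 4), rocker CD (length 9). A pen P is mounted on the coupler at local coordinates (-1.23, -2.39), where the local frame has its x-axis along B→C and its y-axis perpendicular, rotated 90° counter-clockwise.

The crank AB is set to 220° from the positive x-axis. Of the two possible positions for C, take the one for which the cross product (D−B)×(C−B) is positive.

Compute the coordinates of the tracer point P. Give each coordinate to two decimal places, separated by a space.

1.92 -0.72

A=(0,0), D=(6.00,0)
B = A + 1.00·(cos220°, sin220°) = (-0.7660, -0.6428)
|BD| = 6.7965
circle(B,4.00) ∩ circle(D,9.00): a=-1.3836, h=3.7531
  candidates: C₊=(-2.4984,2.9626) cross=25.508; C₋=(-1.7885,-4.5099) cross=-25.508
  mode + wants cross > 0 → take C=(-2.4984,2.9626) (cross=25.508)
ex = (C−B)/|BC| = (-0.4331,0.9014); ey = (-0.9014,-0.4331)
P = B + -1.23·ex + -2.39·ey = (1.9209,-0.7164)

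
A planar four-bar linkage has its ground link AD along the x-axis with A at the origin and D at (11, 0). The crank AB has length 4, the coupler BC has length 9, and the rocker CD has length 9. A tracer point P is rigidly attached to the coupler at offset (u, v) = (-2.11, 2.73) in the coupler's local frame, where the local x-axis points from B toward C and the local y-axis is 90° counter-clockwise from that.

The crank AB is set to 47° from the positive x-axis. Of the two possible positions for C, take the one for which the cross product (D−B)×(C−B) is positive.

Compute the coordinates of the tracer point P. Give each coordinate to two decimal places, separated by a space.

-0.66 3.58

A=(0,0), D=(11.00,0)
B = A + 4.00·(cos47°, sin47°) = (2.7280, 2.9254)
|BD| = 8.7741
circle(B,9.00) ∩ circle(D,9.00): a=4.3870, h=7.8584
  candidates: C₊=(9.4841,8.8714) cross=68.950; C₋=(4.2439,-5.9460) cross=-68.950
  mode + wants cross > 0 → take C=(9.4841,8.8714) (cross=68.950)
ex = (C−B)/|BC| = (0.7507,0.6607); ey = (-0.6607,0.7507)
P = B + -2.11·ex + 2.73·ey = (-0.6596,3.5808)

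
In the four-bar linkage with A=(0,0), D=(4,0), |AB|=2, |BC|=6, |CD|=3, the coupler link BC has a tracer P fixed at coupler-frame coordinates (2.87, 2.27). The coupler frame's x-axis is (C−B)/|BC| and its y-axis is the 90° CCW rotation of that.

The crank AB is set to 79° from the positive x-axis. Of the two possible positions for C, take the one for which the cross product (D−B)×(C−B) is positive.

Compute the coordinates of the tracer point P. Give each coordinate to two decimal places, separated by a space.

A=(0,0), D=(4.00,0)
B = A + 2.00·(cos79°, sin79°) = (0.3816, 1.9633)
|BD| = 4.1167
circle(B,6.00) ∩ circle(D,3.00): a=5.3377, h=2.7403
  candidates: C₊=(6.3801,1.8263) cross=11.281; C₋=(3.7664,-2.9909) cross=-11.281
  mode + wants cross > 0 → take C=(6.3801,1.8263) (cross=11.281)
ex = (C−B)/|BC| = (0.9997,-0.0228); ey = (0.0228,0.9997)
P = B + 2.87·ex + 2.27·ey = (3.3027,4.1671)

3.30 4.17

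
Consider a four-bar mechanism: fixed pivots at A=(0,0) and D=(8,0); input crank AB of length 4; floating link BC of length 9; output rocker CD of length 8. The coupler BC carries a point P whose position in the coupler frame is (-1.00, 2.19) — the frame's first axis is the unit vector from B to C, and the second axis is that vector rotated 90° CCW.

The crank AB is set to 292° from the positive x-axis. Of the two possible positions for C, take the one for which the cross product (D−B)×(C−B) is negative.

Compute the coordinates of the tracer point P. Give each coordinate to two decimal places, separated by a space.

1.62 -1.30

A=(0,0), D=(8.00,0)
B = A + 4.00·(cos292°, sin292°) = (1.4984, -3.7087)
|BD| = 7.4850
circle(B,9.00) ∩ circle(D,8.00): a=4.8781, h=7.5633
  candidates: C₊=(1.9881,5.2779) cross=56.612; C₋=(9.4832,-7.8613) cross=-56.612
  mode - wants cross < 0 → take C=(9.4832,-7.8613) (cross=-56.612)
ex = (C−B)/|BC| = (0.8872,-0.4614); ey = (0.4614,0.8872)
P = B + -1.00·ex + 2.19·ey = (1.6217,-1.3044)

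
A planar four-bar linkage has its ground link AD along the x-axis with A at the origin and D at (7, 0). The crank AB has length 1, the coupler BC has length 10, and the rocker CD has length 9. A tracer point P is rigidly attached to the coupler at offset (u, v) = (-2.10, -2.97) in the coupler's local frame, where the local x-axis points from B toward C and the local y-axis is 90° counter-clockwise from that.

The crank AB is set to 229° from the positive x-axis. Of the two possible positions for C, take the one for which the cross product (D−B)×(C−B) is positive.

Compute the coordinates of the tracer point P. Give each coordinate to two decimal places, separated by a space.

1.15 -3.91

A=(0,0), D=(7.00,0)
B = A + 1.00·(cos229°, sin229°) = (-0.6561, -0.7547)
|BD| = 7.6932
circle(B,10.00) ∩ circle(D,9.00): a=5.0814, h=8.6127
  candidates: C₊=(3.5560,8.3150) cross=66.259; C₋=(5.2458,-8.8274) cross=-66.259
  mode + wants cross > 0 → take C=(3.5560,8.3150) (cross=66.259)
ex = (C−B)/|BC| = (0.4212,0.9070); ey = (-0.9070,0.4212)
P = B + -2.10·ex + -2.97·ey = (1.1531,-3.9103)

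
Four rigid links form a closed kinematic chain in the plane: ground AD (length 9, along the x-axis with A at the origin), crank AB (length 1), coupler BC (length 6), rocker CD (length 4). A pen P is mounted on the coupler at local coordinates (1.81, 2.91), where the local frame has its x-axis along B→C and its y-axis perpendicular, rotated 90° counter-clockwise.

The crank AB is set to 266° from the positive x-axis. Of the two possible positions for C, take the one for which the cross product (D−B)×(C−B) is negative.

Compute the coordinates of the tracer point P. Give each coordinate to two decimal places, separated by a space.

2.36 1.42

A=(0,0), D=(9.00,0)
B = A + 1.00·(cos266°, sin266°) = (-0.0698, -0.9976)
|BD| = 9.1245
circle(B,6.00) ∩ circle(D,4.00): a=5.6582, h=1.9962
  candidates: C₊=(5.3363,1.6053) cross=18.215; C₋=(5.7728,-2.3632) cross=-18.215
  mode - wants cross < 0 → take C=(5.7728,-2.3632) (cross=-18.215)
ex = (C−B)/|BC| = (0.9738,-0.2276); ey = (0.2276,0.9738)
P = B + 1.81·ex + 2.91·ey = (2.3551,1.4241)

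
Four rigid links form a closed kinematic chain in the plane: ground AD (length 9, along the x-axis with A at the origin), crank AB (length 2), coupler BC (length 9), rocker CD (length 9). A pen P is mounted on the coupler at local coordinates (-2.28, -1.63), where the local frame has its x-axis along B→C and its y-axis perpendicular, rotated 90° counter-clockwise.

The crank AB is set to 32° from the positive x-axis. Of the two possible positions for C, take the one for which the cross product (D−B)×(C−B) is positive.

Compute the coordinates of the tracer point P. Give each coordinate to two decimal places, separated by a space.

A=(0,0), D=(9.00,0)
B = A + 2.00·(cos32°, sin32°) = (1.6961, 1.0598)
|BD| = 7.3804
circle(B,9.00) ∩ circle(D,9.00): a=3.6902, h=8.2087
  candidates: C₊=(6.5268,8.6535) cross=60.583; C₋=(4.1693,-7.5937) cross=-60.583
  mode + wants cross > 0 → take C=(6.5268,8.6535) (cross=60.583)
ex = (C−B)/|BC| = (0.5367,0.8437); ey = (-0.8437,0.5367)
P = B + -2.28·ex + -1.63·ey = (1.8476,-1.7388)

1.85 -1.74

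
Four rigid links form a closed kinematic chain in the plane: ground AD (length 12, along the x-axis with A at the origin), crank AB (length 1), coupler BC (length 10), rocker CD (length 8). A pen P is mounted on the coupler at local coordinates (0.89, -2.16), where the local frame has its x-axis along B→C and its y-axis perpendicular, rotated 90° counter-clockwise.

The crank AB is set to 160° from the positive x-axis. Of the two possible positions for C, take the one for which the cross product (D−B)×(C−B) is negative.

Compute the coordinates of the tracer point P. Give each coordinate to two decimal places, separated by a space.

A=(0,0), D=(12.00,0)
B = A + 1.00·(cos160°, sin160°) = (-0.9397, 0.3420)
|BD| = 12.9442
circle(B,10.00) ∩ circle(D,8.00): a=7.8627, h=6.1788
  candidates: C₊=(7.0835,6.3110) cross=79.980; C₋=(6.7570,-6.0424) cross=-79.980
  mode - wants cross < 0 → take C=(6.7570,-6.0424) (cross=-79.980)
ex = (C−B)/|BC| = (0.7697,-0.6384); ey = (0.6384,0.7697)
P = B + 0.89·ex + -2.16·ey = (-1.6337,-1.8887)

-1.63 -1.89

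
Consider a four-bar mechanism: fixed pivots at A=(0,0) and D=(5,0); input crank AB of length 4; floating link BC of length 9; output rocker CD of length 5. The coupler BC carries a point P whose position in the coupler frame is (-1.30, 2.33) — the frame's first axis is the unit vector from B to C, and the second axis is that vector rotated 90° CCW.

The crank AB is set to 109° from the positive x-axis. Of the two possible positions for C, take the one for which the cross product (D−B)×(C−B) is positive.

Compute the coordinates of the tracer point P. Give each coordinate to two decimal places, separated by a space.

A=(0,0), D=(5.00,0)
B = A + 4.00·(cos109°, sin109°) = (-1.3023, 3.7821)
|BD| = 7.3500
circle(B,9.00) ∩ circle(D,5.00): a=7.4845, h=4.9982
  candidates: C₊=(7.6872,4.2165) cross=36.737; C₋=(2.5434,-4.3549) cross=-36.737
  mode + wants cross > 0 → take C=(7.6872,4.2165) (cross=36.737)
ex = (C−B)/|BC| = (0.9988,0.0483); ey = (-0.0483,0.9988)
P = B + -1.30·ex + 2.33·ey = (-2.7132,6.0466)

-2.71 6.05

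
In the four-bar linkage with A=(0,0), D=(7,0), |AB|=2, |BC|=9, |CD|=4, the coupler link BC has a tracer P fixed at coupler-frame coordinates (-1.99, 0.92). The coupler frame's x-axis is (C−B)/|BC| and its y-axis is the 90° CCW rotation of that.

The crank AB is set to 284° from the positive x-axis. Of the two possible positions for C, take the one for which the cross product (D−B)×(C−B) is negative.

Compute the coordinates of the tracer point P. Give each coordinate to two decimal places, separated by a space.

A=(0,0), D=(7.00,0)
B = A + 2.00·(cos284°, sin284°) = (0.4838, -1.9406)
|BD| = 6.7990
circle(B,9.00) ∩ circle(D,4.00): a=8.1796, h=3.7542
  candidates: C₊=(7.2517,3.9921) cross=25.525; C₋=(9.3947,-3.2039) cross=-25.525
  mode - wants cross < 0 → take C=(9.3947,-3.2039) (cross=-25.525)
ex = (C−B)/|BC| = (0.9901,-0.1404); ey = (0.1404,0.9901)
P = B + -1.99·ex + 0.92·ey = (-1.3573,-0.7504)

-1.36 -0.75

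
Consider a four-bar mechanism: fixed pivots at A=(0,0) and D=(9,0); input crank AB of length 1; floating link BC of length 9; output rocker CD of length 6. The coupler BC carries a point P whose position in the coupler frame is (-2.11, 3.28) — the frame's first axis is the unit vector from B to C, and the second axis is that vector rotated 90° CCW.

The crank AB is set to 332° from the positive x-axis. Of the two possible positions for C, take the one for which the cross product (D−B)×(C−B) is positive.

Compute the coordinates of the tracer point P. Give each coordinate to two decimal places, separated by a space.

A=(0,0), D=(9.00,0)
B = A + 1.00·(cos332°, sin332°) = (0.8829, -0.4695)
|BD| = 8.1306
circle(B,9.00) ∩ circle(D,6.00): a=6.8326, h=5.8579
  candidates: C₊=(7.3659,5.7732) cross=47.629; C₋=(8.0424,-5.9231) cross=-47.629
  mode + wants cross > 0 → take C=(7.3659,5.7732) (cross=47.629)
ex = (C−B)/|BC| = (0.7203,0.6936); ey = (-0.6936,0.7203)
P = B + -2.11·ex + 3.28·ey = (-2.9121,0.4297)

-2.91 0.43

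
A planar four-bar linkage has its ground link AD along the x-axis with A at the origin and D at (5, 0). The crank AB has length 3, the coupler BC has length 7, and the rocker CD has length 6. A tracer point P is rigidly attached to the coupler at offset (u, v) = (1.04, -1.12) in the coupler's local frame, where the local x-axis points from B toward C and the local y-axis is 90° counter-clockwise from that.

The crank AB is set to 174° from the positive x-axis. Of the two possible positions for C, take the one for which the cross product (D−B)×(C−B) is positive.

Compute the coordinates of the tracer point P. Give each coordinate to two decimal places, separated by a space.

A=(0,0), D=(5.00,0)
B = A + 3.00·(cos174°, sin174°) = (-2.9836, 0.3136)
|BD| = 7.9897
circle(B,7.00) ∩ circle(D,6.00): a=4.8084, h=5.0872
  candidates: C₊=(2.0208,5.2081) cross=40.645; C₋=(1.6215,-4.9584) cross=-40.645
  mode + wants cross > 0 → take C=(2.0208,5.2081) (cross=40.645)
ex = (C−B)/|BC| = (0.7149,0.6992); ey = (-0.6992,0.7149)
P = B + 1.04·ex + -1.12·ey = (-1.4569,0.2401)

-1.46 0.24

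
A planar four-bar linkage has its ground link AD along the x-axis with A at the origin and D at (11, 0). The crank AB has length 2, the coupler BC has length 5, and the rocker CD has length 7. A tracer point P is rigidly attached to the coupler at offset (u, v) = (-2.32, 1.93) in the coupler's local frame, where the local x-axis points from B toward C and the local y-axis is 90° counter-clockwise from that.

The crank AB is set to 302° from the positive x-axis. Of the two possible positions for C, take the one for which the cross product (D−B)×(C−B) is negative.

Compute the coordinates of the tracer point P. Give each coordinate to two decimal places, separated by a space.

A=(0,0), D=(11.00,0)
B = A + 2.00·(cos302°, sin302°) = (1.0598, -1.6961)
|BD| = 10.0838
circle(B,5.00) ∩ circle(D,7.00): a=3.8519, h=3.1879
  candidates: C₊=(4.3206,2.0943) cross=32.147; C₋=(5.3931,-4.1907) cross=-32.147
  mode - wants cross < 0 → take C=(5.3931,-4.1907) (cross=-32.147)
ex = (C−B)/|BC| = (0.8666,-0.4989); ey = (0.4989,0.8666)
P = B + -2.32·ex + 1.93·ey = (0.0122,1.1340)

0.01 1.13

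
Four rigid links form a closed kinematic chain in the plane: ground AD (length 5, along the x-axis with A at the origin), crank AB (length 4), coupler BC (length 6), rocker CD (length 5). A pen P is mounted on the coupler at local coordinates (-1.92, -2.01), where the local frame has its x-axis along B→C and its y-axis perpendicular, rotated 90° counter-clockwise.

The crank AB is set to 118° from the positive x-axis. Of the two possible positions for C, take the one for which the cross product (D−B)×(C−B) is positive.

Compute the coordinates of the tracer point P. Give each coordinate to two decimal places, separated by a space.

-3.29 1.14

A=(0,0), D=(5.00,0)
B = A + 4.00·(cos118°, sin118°) = (-1.8779, 3.5318)
|BD| = 7.7317
circle(B,6.00) ∩ circle(D,5.00): a=4.5772, h=3.8793
  candidates: C₊=(3.9659,4.8919) cross=29.994; C₋=(0.4218,-2.0100) cross=-29.994
  mode + wants cross > 0 → take C=(3.9659,4.8919) (cross=29.994)
ex = (C−B)/|BC| = (0.9740,0.2267); ey = (-0.2267,0.9740)
P = B + -1.92·ex + -2.01·ey = (-3.2923,1.1389)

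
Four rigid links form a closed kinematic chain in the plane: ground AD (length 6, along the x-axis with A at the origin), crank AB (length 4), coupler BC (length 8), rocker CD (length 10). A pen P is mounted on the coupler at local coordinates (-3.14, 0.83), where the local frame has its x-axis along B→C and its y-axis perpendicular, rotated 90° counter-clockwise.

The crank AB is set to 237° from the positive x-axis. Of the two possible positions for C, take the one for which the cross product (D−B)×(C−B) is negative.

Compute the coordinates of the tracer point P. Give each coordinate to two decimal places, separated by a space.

A=(0,0), D=(6.00,0)
B = A + 4.00·(cos237°, sin237°) = (-2.1786, -3.3547)
|BD| = 8.8398
circle(B,8.00) ∩ circle(D,10.00): a=2.3837, h=7.6366
  candidates: C₊=(-2.8713,4.6153) cross=67.507; C₋=(2.9249,-9.5154) cross=-67.507
  mode - wants cross < 0 → take C=(2.9249,-9.5154) (cross=-67.507)
ex = (C−B)/|BC| = (0.6379,-0.7701); ey = (0.7701,0.6379)
P = B + -3.14·ex + 0.83·ey = (-3.5425,-0.4071)

-3.54 -0.41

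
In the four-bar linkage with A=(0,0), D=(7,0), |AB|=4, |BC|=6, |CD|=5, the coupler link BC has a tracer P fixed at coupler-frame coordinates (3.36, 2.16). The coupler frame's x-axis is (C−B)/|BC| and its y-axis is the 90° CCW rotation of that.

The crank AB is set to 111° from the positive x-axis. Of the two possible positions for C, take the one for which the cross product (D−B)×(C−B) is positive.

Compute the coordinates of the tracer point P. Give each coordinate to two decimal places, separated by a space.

A=(0,0), D=(7.00,0)
B = A + 4.00·(cos111°, sin111°) = (-1.4335, 3.7343)
|BD| = 9.2233
circle(B,6.00) ∩ circle(D,5.00): a=5.2080, h=2.9795
  candidates: C₊=(4.5348,4.3501) cross=27.480; C₋=(2.1222,-1.0986) cross=-27.480
  mode + wants cross > 0 → take C=(4.5348,4.3501) (cross=27.480)
ex = (C−B)/|BC| = (0.9947,0.1026); ey = (-0.1026,0.9947)
P = B + 3.36·ex + 2.16·ey = (1.6871,6.2277)

1.69 6.23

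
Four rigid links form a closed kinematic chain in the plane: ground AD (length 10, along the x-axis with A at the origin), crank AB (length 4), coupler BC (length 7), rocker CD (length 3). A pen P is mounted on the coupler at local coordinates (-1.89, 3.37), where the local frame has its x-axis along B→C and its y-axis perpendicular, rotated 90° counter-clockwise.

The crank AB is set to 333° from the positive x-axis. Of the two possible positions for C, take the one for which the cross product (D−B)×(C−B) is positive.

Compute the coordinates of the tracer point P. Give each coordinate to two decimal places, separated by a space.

A=(0,0), D=(10.00,0)
B = A + 4.00·(cos333°, sin333°) = (3.5640, -1.8160)
|BD| = 6.6873
circle(B,7.00) ∩ circle(D,3.00): a=6.3344, h=2.9792
  candidates: C₊=(8.8514,2.7714) cross=19.923; C₋=(10.4694,-2.9630) cross=-19.923
  mode + wants cross > 0 → take C=(8.8514,2.7714) (cross=19.923)
ex = (C−B)/|BC| = (0.7553,0.6553); ey = (-0.6553,0.7553)
P = B + -1.89·ex + 3.37·ey = (-0.0720,-0.5091)

-0.07 -0.51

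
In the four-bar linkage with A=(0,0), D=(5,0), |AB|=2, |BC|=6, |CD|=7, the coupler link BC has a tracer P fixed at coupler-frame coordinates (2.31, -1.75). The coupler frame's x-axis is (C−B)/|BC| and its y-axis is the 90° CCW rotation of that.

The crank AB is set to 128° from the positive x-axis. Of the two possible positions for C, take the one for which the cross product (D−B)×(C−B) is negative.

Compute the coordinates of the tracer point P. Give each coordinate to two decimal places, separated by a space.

A=(0,0), D=(5.00,0)
B = A + 2.00·(cos128°, sin128°) = (-1.2313, 1.5760)
|BD| = 6.4275
circle(B,6.00) ∩ circle(D,7.00): a=2.2025, h=5.5811
  candidates: C₊=(2.2724,6.4467) cross=35.873; C₋=(-0.4645,-4.3748) cross=-35.873
  mode - wants cross < 0 → take C=(-0.4645,-4.3748) (cross=-35.873)
ex = (C−B)/|BC| = (0.1278,-0.9918); ey = (0.9918,0.1278)
P = B + 2.31·ex + -1.75·ey = (-2.6718,-0.9387)

-2.67 -0.94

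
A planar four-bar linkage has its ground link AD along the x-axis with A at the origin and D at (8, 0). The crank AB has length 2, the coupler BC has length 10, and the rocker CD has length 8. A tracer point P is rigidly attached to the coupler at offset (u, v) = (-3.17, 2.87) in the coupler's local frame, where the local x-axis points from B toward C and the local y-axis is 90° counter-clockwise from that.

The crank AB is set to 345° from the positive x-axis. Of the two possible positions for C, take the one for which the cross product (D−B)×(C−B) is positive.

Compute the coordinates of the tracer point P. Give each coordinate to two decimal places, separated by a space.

A=(0,0), D=(8.00,0)
B = A + 2.00·(cos345°, sin345°) = (1.9319, -0.5176)
|BD| = 6.0902
circle(B,10.00) ∩ circle(D,8.00): a=6.0007, h=7.9995
  candidates: C₊=(7.2309,7.9629) cross=48.718; C₋=(8.5907,-7.9782) cross=-48.718
  mode + wants cross > 0 → take C=(7.2309,7.9629) (cross=48.718)
ex = (C−B)/|BC| = (0.5299,0.8481); ey = (-0.8481,0.5299)
P = B + -3.17·ex + 2.87·ey = (-2.1819,-1.6852)

-2.18 -1.69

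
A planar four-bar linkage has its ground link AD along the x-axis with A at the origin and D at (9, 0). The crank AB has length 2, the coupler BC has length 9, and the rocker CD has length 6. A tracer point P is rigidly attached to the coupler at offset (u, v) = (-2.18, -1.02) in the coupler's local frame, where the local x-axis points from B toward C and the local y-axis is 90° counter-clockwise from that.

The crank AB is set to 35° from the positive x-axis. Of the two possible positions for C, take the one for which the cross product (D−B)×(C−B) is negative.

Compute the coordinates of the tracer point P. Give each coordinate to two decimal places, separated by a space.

-0.54 2.17

A=(0,0), D=(9.00,0)
B = A + 2.00·(cos35°, sin35°) = (1.6383, 1.1472)
|BD| = 7.4505
circle(B,9.00) ∩ circle(D,6.00): a=6.7452, h=5.9584
  candidates: C₊=(9.2205,5.9959) cross=44.393; C₋=(7.3856,-5.7787) cross=-44.393
  mode - wants cross < 0 → take C=(7.3856,-5.7787) (cross=-44.393)
ex = (C−B)/|BC| = (0.6386,-0.7695); ey = (0.7695,0.6386)
P = B + -2.18·ex + -1.02·ey = (-0.5388,2.1734)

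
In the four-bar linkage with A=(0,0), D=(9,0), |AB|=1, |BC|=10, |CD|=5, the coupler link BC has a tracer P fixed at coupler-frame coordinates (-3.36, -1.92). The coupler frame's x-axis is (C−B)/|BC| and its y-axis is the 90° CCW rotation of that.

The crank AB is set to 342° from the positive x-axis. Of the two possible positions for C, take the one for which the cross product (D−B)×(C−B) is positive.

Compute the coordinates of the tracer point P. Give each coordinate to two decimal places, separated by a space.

A=(0,0), D=(9.00,0)
B = A + 1.00·(cos342°, sin342°) = (0.9511, -0.3090)
|BD| = 8.0549
circle(B,10.00) ∩ circle(D,5.00): a=8.6830, h=4.9604
  candidates: C₊=(9.4374,4.9808) cross=39.955; C₋=(9.8180,-4.9326) cross=-39.955
  mode + wants cross > 0 → take C=(9.4374,4.9808) (cross=39.955)
ex = (C−B)/|BC| = (0.8486,0.5290); ey = (-0.5290,0.8486)
P = B + -3.36·ex + -1.92·ey = (-0.8847,-3.7158)

-0.88 -3.72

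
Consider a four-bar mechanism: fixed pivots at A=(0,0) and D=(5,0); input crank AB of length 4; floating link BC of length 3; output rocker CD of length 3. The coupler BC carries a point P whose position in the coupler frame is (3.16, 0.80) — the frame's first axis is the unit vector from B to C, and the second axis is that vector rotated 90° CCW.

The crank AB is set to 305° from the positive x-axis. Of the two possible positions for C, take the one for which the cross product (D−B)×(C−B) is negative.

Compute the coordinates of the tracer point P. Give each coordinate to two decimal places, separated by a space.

5.36 -2.18

A=(0,0), D=(5.00,0)
B = A + 4.00·(cos305°, sin305°) = (2.2943, -3.2766)
|BD| = 4.2493
circle(B,3.00) ∩ circle(D,3.00): a=2.1247, h=2.1180
  candidates: C₊=(2.0140,-0.2897) cross=9.000; C₋=(5.2803,-2.9869) cross=-9.000
  mode - wants cross < 0 → take C=(5.2803,-2.9869) (cross=-9.000)
ex = (C−B)/|BC| = (0.9953,0.0966); ey = (-0.0966,0.9953)
P = B + 3.16·ex + 0.80·ey = (5.3623,-2.1752)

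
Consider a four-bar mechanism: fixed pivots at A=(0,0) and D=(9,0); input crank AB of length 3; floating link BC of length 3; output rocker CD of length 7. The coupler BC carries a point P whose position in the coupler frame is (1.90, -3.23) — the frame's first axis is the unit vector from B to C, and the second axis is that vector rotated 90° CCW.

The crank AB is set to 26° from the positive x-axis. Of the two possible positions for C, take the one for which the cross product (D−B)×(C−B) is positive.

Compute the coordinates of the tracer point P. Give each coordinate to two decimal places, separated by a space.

6.29 2.38

A=(0,0), D=(9.00,0)
B = A + 3.00·(cos26°, sin26°) = (2.6964, 1.3151)
|BD| = 6.4393
circle(B,3.00) ∩ circle(D,7.00): a=0.1138, h=2.9978
  candidates: C₊=(3.4200,4.2265) cross=19.304; C₋=(2.1955,-1.6428) cross=-19.304
  mode + wants cross > 0 → take C=(3.4200,4.2265) (cross=19.304)
ex = (C−B)/|BC| = (0.2412,0.9705); ey = (-0.9705,0.2412)
P = B + 1.90·ex + -3.23·ey = (6.2893,2.3799)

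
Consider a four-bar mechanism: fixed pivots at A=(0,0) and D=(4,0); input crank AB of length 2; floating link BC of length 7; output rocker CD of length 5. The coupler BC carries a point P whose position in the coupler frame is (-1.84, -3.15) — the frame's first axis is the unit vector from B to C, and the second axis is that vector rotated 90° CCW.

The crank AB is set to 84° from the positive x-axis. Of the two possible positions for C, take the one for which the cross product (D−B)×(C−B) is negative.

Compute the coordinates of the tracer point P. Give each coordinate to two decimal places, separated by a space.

-3.34 2.81

A=(0,0), D=(4.00,0)
B = A + 2.00·(cos84°, sin84°) = (0.2091, 1.9890)
|BD| = 4.2811
circle(B,7.00) ∩ circle(D,5.00): a=4.9436, h=4.9559
  candidates: C₊=(6.8892,4.0807) cross=21.217; C₋=(2.2841,-4.6963) cross=-21.217
  mode - wants cross < 0 → take C=(2.2841,-4.6963) (cross=-21.217)
ex = (C−B)/|BC| = (0.2964,-0.9551); ey = (0.9551,0.2964)
P = B + -1.84·ex + -3.15·ey = (-3.3448,2.8126)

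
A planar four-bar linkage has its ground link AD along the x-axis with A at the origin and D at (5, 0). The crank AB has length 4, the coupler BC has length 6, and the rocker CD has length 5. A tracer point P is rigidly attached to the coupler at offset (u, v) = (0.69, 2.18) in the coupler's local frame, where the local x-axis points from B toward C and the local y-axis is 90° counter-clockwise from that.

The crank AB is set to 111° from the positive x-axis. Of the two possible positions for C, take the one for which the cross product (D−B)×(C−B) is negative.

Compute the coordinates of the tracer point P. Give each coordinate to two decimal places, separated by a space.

A=(0,0), D=(5.00,0)
B = A + 4.00·(cos111°, sin111°) = (-1.4335, 3.7343)
|BD| = 7.4387
circle(B,6.00) ∩ circle(D,5.00): a=4.4587, h=4.0149
  candidates: C₊=(4.4383,4.9683) cross=29.866; C₋=(0.4072,-1.9764) cross=-29.866
  mode - wants cross < 0 → take C=(0.4072,-1.9764) (cross=-29.866)
ex = (C−B)/|BC| = (0.3068,-0.9518); ey = (0.9518,0.3068)
P = B + 0.69·ex + 2.18·ey = (0.8531,3.7464)

0.85 3.75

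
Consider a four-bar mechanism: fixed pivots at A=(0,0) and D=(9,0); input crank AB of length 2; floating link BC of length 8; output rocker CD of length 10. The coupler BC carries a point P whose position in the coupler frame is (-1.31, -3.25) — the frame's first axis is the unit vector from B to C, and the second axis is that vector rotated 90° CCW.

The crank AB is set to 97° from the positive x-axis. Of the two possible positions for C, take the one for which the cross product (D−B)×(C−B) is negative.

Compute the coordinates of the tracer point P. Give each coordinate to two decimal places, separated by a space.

-3.65 2.80

A=(0,0), D=(9.00,0)
B = A + 2.00·(cos97°, sin97°) = (-0.2437, 1.9851)
|BD| = 9.4545
circle(B,8.00) ∩ circle(D,10.00): a=2.8234, h=7.4852
  candidates: C₊=(4.0883,8.7107) cross=70.769; C₋=(0.9451,-5.9261) cross=-70.769
  mode - wants cross < 0 → take C=(0.9451,-5.9261) (cross=-70.769)
ex = (C−B)/|BC| = (0.1486,-0.9889); ey = (0.9889,0.1486)
P = B + -1.31·ex + -3.25·ey = (-3.6523,2.7976)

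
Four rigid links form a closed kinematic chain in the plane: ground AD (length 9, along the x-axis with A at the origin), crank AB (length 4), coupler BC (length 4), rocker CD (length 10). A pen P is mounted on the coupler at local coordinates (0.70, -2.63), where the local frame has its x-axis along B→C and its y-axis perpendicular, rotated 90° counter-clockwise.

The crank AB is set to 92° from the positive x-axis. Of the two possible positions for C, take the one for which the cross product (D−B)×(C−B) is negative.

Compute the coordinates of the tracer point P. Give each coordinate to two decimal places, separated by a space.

A=(0,0), D=(9.00,0)
B = A + 4.00·(cos92°, sin92°) = (-0.1396, 3.9976)
|BD| = 9.9756
circle(B,4.00) ∩ circle(D,10.00): a=0.7775, h=3.9237
  candidates: C₊=(2.1451,7.2809) cross=39.141; C₋=(-0.9996,0.0911) cross=-39.141
  mode - wants cross < 0 → take C=(-0.9996,0.0911) (cross=-39.141)
ex = (C−B)/|BC| = (-0.2150,-0.9766); ey = (0.9766,-0.2150)
P = B + 0.70·ex + -2.63·ey = (-2.8586,3.8794)

-2.86 3.88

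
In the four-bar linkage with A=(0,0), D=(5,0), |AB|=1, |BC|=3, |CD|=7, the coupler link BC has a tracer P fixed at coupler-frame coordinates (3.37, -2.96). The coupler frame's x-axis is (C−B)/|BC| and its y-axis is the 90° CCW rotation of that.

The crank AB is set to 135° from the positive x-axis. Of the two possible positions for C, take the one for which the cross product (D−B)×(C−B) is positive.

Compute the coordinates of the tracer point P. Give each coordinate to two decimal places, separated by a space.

A=(0,0), D=(5.00,0)
B = A + 1.00·(cos135°, sin135°) = (-0.7071, 0.7071)
|BD| = 5.7507
circle(B,3.00) ∩ circle(D,7.00): a=-0.6024, h=2.9389
  candidates: C₊=(-0.9436,3.6978) cross=16.901; C₋=(-1.6663,-2.1354) cross=-16.901
  mode + wants cross > 0 → take C=(-0.9436,3.6978) (cross=16.901)
ex = (C−B)/|BC| = (-0.0788,0.9969); ey = (-0.9969,-0.0788)
P = B + 3.37·ex + -2.96·ey = (1.9780,4.3000)

1.98 4.30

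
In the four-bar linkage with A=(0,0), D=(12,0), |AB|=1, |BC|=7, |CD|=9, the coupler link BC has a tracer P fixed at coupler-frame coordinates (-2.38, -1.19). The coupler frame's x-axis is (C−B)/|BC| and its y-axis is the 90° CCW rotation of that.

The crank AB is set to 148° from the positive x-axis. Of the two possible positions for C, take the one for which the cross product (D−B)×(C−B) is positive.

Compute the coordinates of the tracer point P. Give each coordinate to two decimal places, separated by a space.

A=(0,0), D=(12.00,0)
B = A + 1.00·(cos148°, sin148°) = (-0.8480, 0.5299)
|BD| = 12.8590
circle(B,7.00) ∩ circle(D,9.00): a=5.1852, h=4.7025
  candidates: C₊=(4.5266,5.0147) cross=60.469; C₋=(4.1390,-4.3823) cross=-60.469
  mode + wants cross > 0 → take C=(4.5266,5.0147) (cross=60.469)
ex = (C−B)/|BC| = (0.7678,0.6407); ey = (-0.6407,0.7678)
P = B + -2.38·ex + -1.19·ey = (-1.9130,-1.9086)

-1.91 -1.91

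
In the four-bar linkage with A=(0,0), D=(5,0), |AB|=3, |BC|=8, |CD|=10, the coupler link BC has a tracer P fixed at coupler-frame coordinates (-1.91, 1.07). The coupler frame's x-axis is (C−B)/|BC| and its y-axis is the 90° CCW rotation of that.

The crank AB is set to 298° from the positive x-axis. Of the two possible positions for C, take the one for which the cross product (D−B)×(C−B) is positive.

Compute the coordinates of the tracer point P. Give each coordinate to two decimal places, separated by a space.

A=(0,0), D=(5.00,0)
B = A + 3.00·(cos298°, sin298°) = (1.4084, -2.6488)
|BD| = 4.4627
circle(B,8.00) ∩ circle(D,10.00): a=-1.8021, h=7.7944
  candidates: C₊=(-4.6682,2.5545) cross=34.784; C₋=(4.5845,-9.9914) cross=-34.784
  mode + wants cross > 0 → take C=(-4.6682,2.5545) (cross=34.784)
ex = (C−B)/|BC| = (-0.7596,0.6504); ey = (-0.6504,-0.7596)
P = B + -1.91·ex + 1.07·ey = (2.1633,-4.7039)

2.16 -4.70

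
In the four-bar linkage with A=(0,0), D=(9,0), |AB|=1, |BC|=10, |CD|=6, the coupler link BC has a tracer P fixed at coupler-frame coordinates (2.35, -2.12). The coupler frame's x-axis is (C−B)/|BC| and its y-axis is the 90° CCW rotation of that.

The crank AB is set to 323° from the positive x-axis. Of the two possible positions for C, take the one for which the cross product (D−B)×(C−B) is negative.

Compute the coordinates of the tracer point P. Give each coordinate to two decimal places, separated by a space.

A=(0,0), D=(9.00,0)
B = A + 1.00·(cos323°, sin323°) = (0.7986, -0.6018)
|BD| = 8.2234
circle(B,10.00) ∩ circle(D,6.00): a=8.0030, h=5.9960
  candidates: C₊=(8.3414,5.9637) cross=49.307; C₋=(9.2190,-5.9960) cross=-49.307
  mode - wants cross < 0 → take C=(9.2190,-5.9960) (cross=-49.307)
ex = (C−B)/|BC| = (0.8420,-0.5394); ey = (0.5394,0.8420)
P = B + 2.35·ex + -2.12·ey = (1.6339,-3.6546)

1.63 -3.65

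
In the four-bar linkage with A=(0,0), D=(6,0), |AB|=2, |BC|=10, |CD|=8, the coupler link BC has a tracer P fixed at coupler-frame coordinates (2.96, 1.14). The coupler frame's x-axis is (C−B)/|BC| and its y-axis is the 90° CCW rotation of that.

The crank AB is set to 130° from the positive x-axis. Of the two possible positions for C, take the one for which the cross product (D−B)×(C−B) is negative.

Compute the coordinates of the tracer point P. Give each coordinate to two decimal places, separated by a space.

A=(0,0), D=(6.00,0)
B = A + 2.00·(cos130°, sin130°) = (-1.2856, 1.5321)
|BD| = 7.4449
circle(B,10.00) ∩ circle(D,8.00): a=6.1402, h=7.8929
  candidates: C₊=(6.3475,7.9924) cross=58.762; C₋=(3.0989,-7.4555) cross=-58.762
  mode - wants cross < 0 → take C=(3.0989,-7.4555) (cross=-58.762)
ex = (C−B)/|BC| = (0.4385,-0.8988); ey = (0.8988,0.4385)
P = B + 2.96·ex + 1.14·ey = (1.0368,-0.6284)

1.04 -0.63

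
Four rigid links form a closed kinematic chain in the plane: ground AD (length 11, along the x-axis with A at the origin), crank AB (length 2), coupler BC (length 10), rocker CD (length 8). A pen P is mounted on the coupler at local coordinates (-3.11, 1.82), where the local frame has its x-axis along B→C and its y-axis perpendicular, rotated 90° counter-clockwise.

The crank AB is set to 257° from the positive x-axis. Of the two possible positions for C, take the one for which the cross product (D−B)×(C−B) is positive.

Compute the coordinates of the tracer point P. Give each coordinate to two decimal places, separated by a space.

-3.79 -3.30

A=(0,0), D=(11.00,0)
B = A + 2.00·(cos257°, sin257°) = (-0.4499, -1.9487)
|BD| = 11.6146
circle(B,10.00) ∩ circle(D,8.00): a=7.3571, h=6.7730
  candidates: C₊=(5.6665,5.9627) cross=78.666; C₋=(7.9393,-7.3913) cross=-78.666
  mode + wants cross > 0 → take C=(5.6665,5.9627) (cross=78.666)
ex = (C−B)/|BC| = (0.6116,0.7911); ey = (-0.7911,0.6116)
P = B + -3.11·ex + 1.82·ey = (-3.7920,-3.2960)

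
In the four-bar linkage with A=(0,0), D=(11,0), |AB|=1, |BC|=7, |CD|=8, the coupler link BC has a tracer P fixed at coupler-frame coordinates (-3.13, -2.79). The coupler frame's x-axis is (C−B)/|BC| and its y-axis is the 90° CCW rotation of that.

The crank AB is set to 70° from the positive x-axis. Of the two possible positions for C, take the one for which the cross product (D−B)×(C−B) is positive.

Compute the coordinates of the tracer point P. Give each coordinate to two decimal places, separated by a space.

A=(0,0), D=(11.00,0)
B = A + 1.00·(cos70°, sin70°) = (0.3420, 0.9397)
|BD| = 10.6993
circle(B,7.00) ∩ circle(D,8.00): a=4.6487, h=5.2335
  candidates: C₊=(5.4324,5.7447) cross=55.995; C₋=(4.5131,-4.6819) cross=-55.995
  mode + wants cross > 0 → take C=(5.4324,5.7447) (cross=55.995)
ex = (C−B)/|BC| = (0.7272,0.6864); ey = (-0.6864,0.7272)
P = B + -3.13·ex + -2.79·ey = (-0.0190,-3.2377)

-0.02 -3.24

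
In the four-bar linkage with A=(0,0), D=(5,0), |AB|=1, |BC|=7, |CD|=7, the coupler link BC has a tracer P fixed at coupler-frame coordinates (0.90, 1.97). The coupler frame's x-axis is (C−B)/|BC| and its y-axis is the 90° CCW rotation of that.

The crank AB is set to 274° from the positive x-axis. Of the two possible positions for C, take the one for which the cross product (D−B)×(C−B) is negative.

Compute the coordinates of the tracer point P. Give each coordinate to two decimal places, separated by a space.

A=(0,0), D=(5.00,0)
B = A + 1.00·(cos274°, sin274°) = (0.0698, -0.9976)
|BD| = 5.0302
circle(B,7.00) ∩ circle(D,7.00): a=2.5151, h=6.5326
  candidates: C₊=(1.2394,5.9040) cross=32.860; C₋=(3.8304,-6.9016) cross=-32.860
  mode - wants cross < 0 → take C=(3.8304,-6.9016) (cross=-32.860)
ex = (C−B)/|BC| = (0.5372,-0.8434); ey = (0.8434,0.5372)
P = B + 0.90·ex + 1.97·ey = (2.2148,-0.6983)

2.21 -0.70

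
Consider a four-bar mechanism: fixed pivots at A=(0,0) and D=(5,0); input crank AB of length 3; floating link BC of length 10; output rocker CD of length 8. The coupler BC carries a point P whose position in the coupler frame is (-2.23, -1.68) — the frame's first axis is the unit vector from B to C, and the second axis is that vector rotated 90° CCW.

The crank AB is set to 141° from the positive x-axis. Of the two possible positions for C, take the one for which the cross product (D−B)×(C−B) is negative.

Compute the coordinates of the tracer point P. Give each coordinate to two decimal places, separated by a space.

A=(0,0), D=(5.00,0)
B = A + 3.00·(cos141°, sin141°) = (-2.3314, 1.8880)
|BD| = 7.5706
circle(B,10.00) ∩ circle(D,8.00): a=6.1629, h=7.8752
  candidates: C₊=(5.6007,7.9774) cross=59.620; C₋=(1.6729,-7.2753) cross=-59.620
  mode - wants cross < 0 → take C=(1.6729,-7.2753) (cross=-59.620)
ex = (C−B)/|BC| = (0.4004,-0.9163); ey = (0.9163,0.4004)
P = B + -2.23·ex + -1.68·ey = (-4.7638,3.2586)

-4.76 3.26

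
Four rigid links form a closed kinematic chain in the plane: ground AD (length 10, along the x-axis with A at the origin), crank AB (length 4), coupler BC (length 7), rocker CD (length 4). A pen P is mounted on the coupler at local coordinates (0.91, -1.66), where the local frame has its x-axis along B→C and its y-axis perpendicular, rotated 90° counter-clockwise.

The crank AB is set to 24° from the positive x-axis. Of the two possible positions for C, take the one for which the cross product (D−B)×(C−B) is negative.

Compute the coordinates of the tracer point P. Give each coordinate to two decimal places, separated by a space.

3.01 -0.15

A=(0,0), D=(10.00,0)
B = A + 4.00·(cos24°, sin24°) = (3.6542, 1.6269)
|BD| = 6.5511
circle(B,7.00) ∩ circle(D,4.00): a=5.7942, h=3.9277
  candidates: C₊=(10.2423,3.9927) cross=25.731; C₋=(8.2914,-3.6167) cross=-25.731
  mode - wants cross < 0 → take C=(8.2914,-3.6167) (cross=-25.731)
ex = (C−B)/|BC| = (0.6625,-0.7491); ey = (0.7491,0.6625)
P = B + 0.91·ex + -1.66·ey = (3.0135,-0.1544)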